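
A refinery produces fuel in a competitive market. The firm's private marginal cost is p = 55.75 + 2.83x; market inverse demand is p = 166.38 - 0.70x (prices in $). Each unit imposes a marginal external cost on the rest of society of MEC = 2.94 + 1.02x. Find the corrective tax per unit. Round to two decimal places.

Social marginal cost = private MC + MEC = 58.69 + 3.85x.
Set SMC = demand: 58.69 + 3.85x = 166.38 - 0.70x → x* = 23.6681.
The Pigouvian tax equals MEC at x*: 2.94 + 1.02×23.6681 = 27.0815.

tax = $27.08 per unit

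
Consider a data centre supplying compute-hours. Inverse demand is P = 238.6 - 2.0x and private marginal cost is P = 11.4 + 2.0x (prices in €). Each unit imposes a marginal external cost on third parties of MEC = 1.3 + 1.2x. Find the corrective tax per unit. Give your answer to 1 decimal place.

Social marginal cost = private MC + MEC = 12.7 + 3.2x.
Set SMC = demand: 12.7 + 3.2x = 238.6 - 2.0x → x* = 43.4423.
The Pigouvian tax equals MEC at x*: 1.3 + 1.2×43.4423 = 53.4308.

tax = €53.4 per unit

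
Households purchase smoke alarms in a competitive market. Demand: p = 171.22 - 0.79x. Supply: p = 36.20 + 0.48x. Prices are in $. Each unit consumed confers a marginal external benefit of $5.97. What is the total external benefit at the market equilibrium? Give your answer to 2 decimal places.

$634.70

Market equilibrium (private): 36.20 + 0.48x = 171.22 - 0.79x → x_m = 106.3150.
Total external benefit = MEB × x_m = 5.97 × 106.3150 = 634.7006.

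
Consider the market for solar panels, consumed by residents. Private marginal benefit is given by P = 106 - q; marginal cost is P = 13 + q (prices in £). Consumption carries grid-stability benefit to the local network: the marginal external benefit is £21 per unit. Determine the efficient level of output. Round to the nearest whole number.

Social marginal benefit = demand + MEB = 127 - q.
Set SMB = MC: 127 - q = 13 + q → q* = 57.0000.

q* = 57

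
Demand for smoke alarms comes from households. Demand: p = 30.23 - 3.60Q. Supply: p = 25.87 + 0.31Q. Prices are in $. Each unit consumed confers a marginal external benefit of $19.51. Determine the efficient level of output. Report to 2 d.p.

Q* = 6.10

Social marginal benefit = demand + MEB = 49.74 - 3.60Q.
Set SMB = MC: 49.74 - 3.60Q = 25.87 + 0.31Q → Q* = 6.1049.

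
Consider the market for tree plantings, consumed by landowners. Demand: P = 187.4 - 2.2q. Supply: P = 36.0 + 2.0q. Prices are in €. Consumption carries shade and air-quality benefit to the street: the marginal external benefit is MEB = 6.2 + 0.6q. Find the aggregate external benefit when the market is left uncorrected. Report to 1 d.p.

Market equilibrium (private): 36.0 + 2.0q = 187.4 - 2.2q → q_m = 36.0476.
Total external benefit = ∫₀^{q_m} (6.2 + 0.6q) dq = 6.2×36.0476 + ½×0.6×36.0476² = 613.3240.

€613.3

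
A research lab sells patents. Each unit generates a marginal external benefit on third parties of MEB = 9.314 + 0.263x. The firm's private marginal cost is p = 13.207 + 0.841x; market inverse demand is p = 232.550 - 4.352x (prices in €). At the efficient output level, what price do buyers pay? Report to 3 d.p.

P = €30.701

Social marginal cost = private MC − MEB = 3.893 + 0.578x.
Set SMC = demand: 3.893 + 0.578x = 232.550 - 4.352x → x* = 46.3807.
Consumer price on the demand curve at x*: 232.550 − 4.352×46.3807 = 30.7012.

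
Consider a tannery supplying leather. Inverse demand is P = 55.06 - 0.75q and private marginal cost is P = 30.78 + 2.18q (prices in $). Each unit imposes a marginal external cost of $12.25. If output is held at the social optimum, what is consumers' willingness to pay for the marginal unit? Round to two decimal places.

P = $51.98

Social marginal cost = private MC + MEC = 43.03 + 2.18q.
Set SMC = demand: 43.03 + 2.18q = 55.06 - 0.75q → q* = 4.1058.
Consumer price on the demand curve at q*: 55.06 − 0.75×4.1058 = 51.9807.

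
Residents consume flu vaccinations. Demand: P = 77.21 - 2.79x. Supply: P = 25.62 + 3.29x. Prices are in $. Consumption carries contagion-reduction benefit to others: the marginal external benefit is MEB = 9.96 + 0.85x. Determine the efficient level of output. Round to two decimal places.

x* = 11.77

Social marginal benefit = demand + MEB = 87.17 - 1.94x.
Set SMB = MC: 87.17 - 1.94x = 25.62 + 3.29x → x* = 11.7686.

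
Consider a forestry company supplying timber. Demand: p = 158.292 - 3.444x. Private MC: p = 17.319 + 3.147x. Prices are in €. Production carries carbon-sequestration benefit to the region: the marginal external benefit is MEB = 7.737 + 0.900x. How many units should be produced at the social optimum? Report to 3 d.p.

Social marginal cost = private MC − MEB = 9.582 + 2.247x.
Set SMC = demand: 9.582 + 2.247x = 158.292 - 3.444x → x* = 26.1307.

x* = 26.131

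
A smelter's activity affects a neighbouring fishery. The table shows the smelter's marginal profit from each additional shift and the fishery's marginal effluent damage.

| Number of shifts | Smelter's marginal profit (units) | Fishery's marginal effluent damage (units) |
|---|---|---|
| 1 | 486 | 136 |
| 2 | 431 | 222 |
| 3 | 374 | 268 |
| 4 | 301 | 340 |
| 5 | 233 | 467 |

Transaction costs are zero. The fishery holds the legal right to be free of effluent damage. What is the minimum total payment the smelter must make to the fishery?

626

Efficient level: marginal profit ≥ marginal effluent damage through level 3, so k* = 3.
With the fishery holding the right, the smelter must at least compensate total damage at k*: 136 + 222 + 268 = 626.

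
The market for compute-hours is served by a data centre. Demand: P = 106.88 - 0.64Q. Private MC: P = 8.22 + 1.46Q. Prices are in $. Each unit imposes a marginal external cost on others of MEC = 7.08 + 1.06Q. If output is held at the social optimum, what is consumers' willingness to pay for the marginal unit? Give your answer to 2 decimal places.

Social marginal cost = private MC + MEC = 15.30 + 2.52Q.
Set SMC = demand: 15.30 + 2.52Q = 106.88 - 0.64Q → Q* = 28.9810.
Consumer price on the demand curve at Q*: 106.88 − 0.64×28.9810 = 88.3322.

P = $88.33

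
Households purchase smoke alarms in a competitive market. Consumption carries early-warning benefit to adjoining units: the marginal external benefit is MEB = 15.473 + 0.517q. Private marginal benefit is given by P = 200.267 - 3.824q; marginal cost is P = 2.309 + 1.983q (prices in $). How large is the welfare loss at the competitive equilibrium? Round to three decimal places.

DWL = $103.538

Market equilibrium (private): 2.309 + 1.983q = 200.267 - 3.824q → q_m = 34.0895.
Social marginal benefit = demand + MEB = 215.740 - 3.307q.
Set SMB = MC: 215.740 - 3.307q = 2.309 + 1.983q → q* = 40.3461.
The loss is the area between SMB and MC from q* to q_m; with linear curves that's a triangle of height MEB(q_m).
DWL = ½ × 6.2566 × 33.0973 = 103.5383.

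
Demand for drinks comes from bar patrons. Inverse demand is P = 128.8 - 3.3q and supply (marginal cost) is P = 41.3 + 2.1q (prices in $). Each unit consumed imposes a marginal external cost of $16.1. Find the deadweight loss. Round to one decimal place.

Market equilibrium (private): 41.3 + 2.1q = 128.8 - 3.3q → q_m = 16.2037.
Social marginal benefit = demand − MEC = 112.7 - 3.3q.
Set SMB = MC: 112.7 - 3.3q = 41.3 + 2.1q → q* = 13.2222.
The loss is the area between SMB and MC from q* to q_m; with linear curves that's a triangle of height MEC(q_m).
DWL = ½ × 2.9815 × 16.1000 = 24.0011.

DWL = $24.0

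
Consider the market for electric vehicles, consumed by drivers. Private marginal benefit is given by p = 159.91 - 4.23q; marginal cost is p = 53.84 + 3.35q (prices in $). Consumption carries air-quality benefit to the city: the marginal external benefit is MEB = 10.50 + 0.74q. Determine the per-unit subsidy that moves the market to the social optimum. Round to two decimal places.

subsidy = $23.11 per unit

Social marginal benefit = demand + MEB = 170.41 - 3.49q.
Set SMB = MC: 170.41 - 3.49q = 53.84 + 3.35q → q* = 17.0424.
The Pigouvian subsidy equals MEB at q*: 10.50 + 0.74×17.0424 = 23.1114.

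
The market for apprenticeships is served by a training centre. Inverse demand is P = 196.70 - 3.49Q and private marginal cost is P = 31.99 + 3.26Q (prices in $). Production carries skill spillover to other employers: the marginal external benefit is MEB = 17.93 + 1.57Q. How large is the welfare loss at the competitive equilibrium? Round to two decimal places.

DWL = $305.31

Market equilibrium (private): 31.99 + 3.26Q = 196.70 - 3.49Q → Q_m = 24.4015.
Social marginal cost = private MC − MEB = 14.06 + 1.69Q.
Set SMC = demand: 14.06 + 1.69Q = 196.70 - 3.49Q → Q* = 35.2587.
Between Q* and Q_m the wedge demand − SMC runs linearly from 0 to MEB(Q_m), so the loss is a triangle.
DWL = ½ × 10.8572 × 56.2403 = 305.3061.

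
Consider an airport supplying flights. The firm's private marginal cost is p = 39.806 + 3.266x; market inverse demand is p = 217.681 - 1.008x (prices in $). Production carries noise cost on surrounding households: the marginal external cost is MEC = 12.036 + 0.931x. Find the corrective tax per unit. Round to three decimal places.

Social marginal cost = private MC + MEC = 51.842 + 4.197x.
Set SMC = demand: 51.842 + 4.197x = 217.681 - 1.008x → x* = 31.8615.
The Pigouvian tax equals MEC at x*: 12.036 + 0.931×31.8615 = 41.6991.

tax = $41.699 per unit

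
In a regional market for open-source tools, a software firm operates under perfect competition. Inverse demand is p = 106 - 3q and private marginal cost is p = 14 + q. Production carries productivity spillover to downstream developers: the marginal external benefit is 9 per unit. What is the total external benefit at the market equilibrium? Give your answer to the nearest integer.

Market equilibrium (private): 14 + q = 106 - 3q → q_m = 23.0000.
Total external benefit = MEB × q_m = 9 × 23.0000 = 207.0000.

207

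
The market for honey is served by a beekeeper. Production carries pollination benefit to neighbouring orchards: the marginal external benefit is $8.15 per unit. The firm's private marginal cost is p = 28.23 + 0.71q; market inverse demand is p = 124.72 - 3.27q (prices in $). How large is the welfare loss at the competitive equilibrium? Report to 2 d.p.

Market equilibrium (private): 28.23 + 0.71q = 124.72 - 3.27q → q_m = 24.2437.
Social marginal cost = private MC − MEB = 20.08 + 0.71q.
Set SMC = demand: 20.08 + 0.71q = 124.72 - 3.27q → q* = 26.2915.
Height of the DWL triangle at q_m is demand(q_m) − SMC(q_m) = MEB(q_m) = 8.1500.
DWL = ½ × 2.0478 × 8.1500 = 8.3448.

DWL = $8.34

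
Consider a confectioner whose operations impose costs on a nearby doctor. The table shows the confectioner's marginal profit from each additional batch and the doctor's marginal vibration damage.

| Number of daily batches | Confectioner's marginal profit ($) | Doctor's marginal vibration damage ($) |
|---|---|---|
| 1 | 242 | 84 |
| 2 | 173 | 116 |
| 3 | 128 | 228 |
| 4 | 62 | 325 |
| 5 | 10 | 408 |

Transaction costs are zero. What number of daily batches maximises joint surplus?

Bargaining reaches the level where marginal profit last exceeds marginal vibration damage.
That holds through level 2 (173 ≥ 116) but not at 3 (128 < 228).

2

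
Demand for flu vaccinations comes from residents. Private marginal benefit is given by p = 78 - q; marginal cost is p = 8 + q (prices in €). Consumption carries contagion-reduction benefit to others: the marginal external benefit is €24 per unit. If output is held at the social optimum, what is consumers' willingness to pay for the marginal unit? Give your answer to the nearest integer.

P = €31

Social marginal benefit = demand + MEB = 102 - q.
Set SMB = MC: 102 - q = 8 + q → q* = 47.0000.
Consumer price on the demand curve at q*: 78 − 1×47.0000 = 31.0000.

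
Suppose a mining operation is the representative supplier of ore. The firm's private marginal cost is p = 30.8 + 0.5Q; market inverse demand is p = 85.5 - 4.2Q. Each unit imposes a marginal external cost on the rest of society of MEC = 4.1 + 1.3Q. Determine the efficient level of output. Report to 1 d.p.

Social marginal cost = private MC + MEC = 34.9 + 1.8Q.
Set SMC = demand: 34.9 + 1.8Q = 85.5 - 4.2Q → Q* = 8.4333.

Q* = 8.4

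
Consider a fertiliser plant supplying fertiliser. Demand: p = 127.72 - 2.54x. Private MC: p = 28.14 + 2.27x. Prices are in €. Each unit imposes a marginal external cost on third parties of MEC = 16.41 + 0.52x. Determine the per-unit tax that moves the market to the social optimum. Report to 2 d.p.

tax = €24.52 per unit

Social marginal cost = private MC + MEC = 44.55 + 2.79x.
Set SMC = demand: 44.55 + 2.79x = 127.72 - 2.54x → x* = 15.6041.
The Pigouvian tax equals MEC at x*: 16.41 + 0.52×15.6041 = 24.5241.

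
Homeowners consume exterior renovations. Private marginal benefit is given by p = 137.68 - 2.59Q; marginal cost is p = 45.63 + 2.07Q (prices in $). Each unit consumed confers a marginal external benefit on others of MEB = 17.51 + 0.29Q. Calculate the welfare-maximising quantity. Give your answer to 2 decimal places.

Q* = 25.07

Social marginal benefit = demand + MEB = 155.19 - 2.30Q.
Set SMB = MC: 155.19 - 2.30Q = 45.63 + 2.07Q → Q* = 25.0709.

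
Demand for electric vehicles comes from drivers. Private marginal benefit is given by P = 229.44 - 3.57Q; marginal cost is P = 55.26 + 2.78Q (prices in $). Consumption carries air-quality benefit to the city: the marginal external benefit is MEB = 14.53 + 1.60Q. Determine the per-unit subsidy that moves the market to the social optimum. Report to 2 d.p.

subsidy = $78.10 per unit

Social marginal benefit = demand + MEB = 243.97 - 1.97Q.
Set SMB = MC: 243.97 - 1.97Q = 55.26 + 2.78Q → Q* = 39.7284.
The Pigouvian subsidy equals MEB at Q*: 14.53 + 1.60×39.7284 = 78.0954.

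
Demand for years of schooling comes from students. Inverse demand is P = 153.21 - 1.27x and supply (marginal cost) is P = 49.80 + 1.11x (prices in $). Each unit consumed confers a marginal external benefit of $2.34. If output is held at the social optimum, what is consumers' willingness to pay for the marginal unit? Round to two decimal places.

Social marginal benefit = demand + MEB = 155.55 - 1.27x.
Set SMB = MC: 155.55 - 1.27x = 49.80 + 1.11x → x* = 44.4328.
Consumer price on the demand curve at x*: 153.21 − 1.27×44.4328 = 96.7803.

P = $96.78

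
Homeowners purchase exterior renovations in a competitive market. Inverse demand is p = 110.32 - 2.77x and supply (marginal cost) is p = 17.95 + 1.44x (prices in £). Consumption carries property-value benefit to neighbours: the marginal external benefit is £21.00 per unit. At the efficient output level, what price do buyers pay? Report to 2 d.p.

Social marginal benefit = demand + MEB = 131.32 - 2.77x.
Set SMB = MC: 131.32 - 2.77x = 17.95 + 1.44x → x* = 26.9287.
Consumer price on the demand curve at x*: 110.32 − 2.77×26.9287 = 35.7275.

P = £35.73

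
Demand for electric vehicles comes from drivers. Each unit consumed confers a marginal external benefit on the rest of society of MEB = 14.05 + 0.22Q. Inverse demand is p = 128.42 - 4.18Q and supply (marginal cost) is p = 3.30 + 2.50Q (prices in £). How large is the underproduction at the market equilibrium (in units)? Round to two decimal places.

2.81 units

Market equilibrium (private): 3.30 + 2.50Q = 128.42 - 4.18Q → Q_m = 18.7305.
Social marginal benefit = demand + MEB = 142.47 - 3.96Q.
Set SMB = MC: 142.47 - 3.96Q = 3.30 + 2.50Q → Q* = 21.5433.
Gap = |18.7305 − 21.5433| = 2.8128.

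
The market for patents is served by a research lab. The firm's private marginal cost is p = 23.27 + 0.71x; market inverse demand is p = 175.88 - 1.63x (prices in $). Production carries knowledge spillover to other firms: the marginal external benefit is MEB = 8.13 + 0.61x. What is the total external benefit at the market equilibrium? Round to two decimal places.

$1827.50

Market equilibrium (private): 23.27 + 0.71x = 175.88 - 1.63x → x_m = 65.2179.
Total external benefit = ∫₀^{x_m} (8.13 + 0.61x) dx = 8.13×65.2179 + ½×0.61×65.2179² = 1827.5007.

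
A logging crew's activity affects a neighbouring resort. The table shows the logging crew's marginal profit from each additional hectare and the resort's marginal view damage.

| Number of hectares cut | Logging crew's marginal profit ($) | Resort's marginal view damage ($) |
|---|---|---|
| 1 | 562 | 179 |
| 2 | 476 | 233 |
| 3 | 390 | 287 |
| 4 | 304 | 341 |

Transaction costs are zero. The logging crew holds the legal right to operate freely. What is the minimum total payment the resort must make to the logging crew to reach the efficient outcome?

Left alone the logging crew would choose level 4 (marginal profit stays positive).
Efficient level: k* = 3 (marginal profit ≥ marginal view damage through 3).
The resort must at least cover the logging crew's forgone profit from cutting 4→3: 304 = 304.

$304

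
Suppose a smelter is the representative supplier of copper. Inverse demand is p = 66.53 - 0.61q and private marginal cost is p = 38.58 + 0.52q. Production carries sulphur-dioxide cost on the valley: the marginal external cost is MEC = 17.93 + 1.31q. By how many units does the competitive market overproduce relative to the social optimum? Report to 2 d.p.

20.63 units

Market equilibrium (private): 38.58 + 0.52q = 66.53 - 0.61q → q_m = 24.7345.
Social marginal cost = private MC + MEC = 56.51 + 1.83q.
Set SMC = demand: 56.51 + 1.83q = 66.53 - 0.61q → q* = 4.1066.
Gap = |24.7345 − 4.1066| = 20.6279.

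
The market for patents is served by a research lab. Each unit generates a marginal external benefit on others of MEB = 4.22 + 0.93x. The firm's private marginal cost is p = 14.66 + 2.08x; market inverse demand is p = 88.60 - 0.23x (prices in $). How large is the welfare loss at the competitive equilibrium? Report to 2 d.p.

Market equilibrium (private): 14.66 + 2.08x = 88.60 - 0.23x → x_m = 32.0087.
Social marginal cost = private MC − MEB = 10.44 + 1.15x.
Set SMC = demand: 10.44 + 1.15x = 88.60 - 0.23x → x* = 56.6377.
The loss is the area between SMC and demand from x* to x_m; with linear curves that's a triangle of height MEB(x_m).
DWL = ½ × 24.6290 × 33.9881 = 418.5465.

DWL = $418.55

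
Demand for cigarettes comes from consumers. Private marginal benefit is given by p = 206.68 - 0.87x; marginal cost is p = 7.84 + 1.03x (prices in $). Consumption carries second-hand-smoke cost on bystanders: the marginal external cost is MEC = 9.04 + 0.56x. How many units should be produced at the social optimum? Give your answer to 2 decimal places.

Social marginal benefit = demand − MEC = 197.64 - 1.43x.
Set SMB = MC: 197.64 - 1.43x = 7.84 + 1.03x → x* = 77.1545.

x* = 77.15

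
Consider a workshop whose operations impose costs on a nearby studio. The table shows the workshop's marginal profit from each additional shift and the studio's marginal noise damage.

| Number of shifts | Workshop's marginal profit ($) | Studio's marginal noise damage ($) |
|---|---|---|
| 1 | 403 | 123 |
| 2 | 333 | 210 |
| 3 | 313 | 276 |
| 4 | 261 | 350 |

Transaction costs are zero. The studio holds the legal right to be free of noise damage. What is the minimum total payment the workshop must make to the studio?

Efficient level: marginal profit ≥ marginal noise damage through level 3, so k* = 3.
With the studio holding the right, the workshop must at least compensate total damage at k*: 123 + 210 + 276 = 609.

$609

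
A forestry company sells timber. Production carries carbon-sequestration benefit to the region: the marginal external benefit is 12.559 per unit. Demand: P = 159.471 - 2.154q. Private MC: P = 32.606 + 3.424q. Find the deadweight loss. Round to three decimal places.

Market equilibrium (private): 32.606 + 3.424q = 159.471 - 2.154q → q_m = 22.7438.
Social marginal cost = private MC − MEB = 20.047 + 3.424q.
Set SMC = demand: 20.047 + 3.424q = 159.471 - 2.154q → q* = 24.9953.
The welfare-loss triangle has base |q_m − q*| and height MEB(q_m) (the vertical gap between SMC and demand is zero at q* and MEB at q_m).
DWL = ½ × 2.2515 × 12.5590 = 14.1383.

DWL = 14.138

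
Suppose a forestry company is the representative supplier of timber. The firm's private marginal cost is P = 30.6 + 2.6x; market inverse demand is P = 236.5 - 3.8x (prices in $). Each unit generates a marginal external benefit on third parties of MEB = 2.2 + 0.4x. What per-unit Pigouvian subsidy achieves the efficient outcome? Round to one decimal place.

Social marginal cost = private MC − MEB = 28.4 + 2.2x.
Set SMC = demand: 28.4 + 2.2x = 236.5 - 3.8x → x* = 34.6833.
The Pigouvian subsidy equals MEB at x*: 2.2 + 0.4×34.6833 = 16.0733.

subsidy = $16.1 per unit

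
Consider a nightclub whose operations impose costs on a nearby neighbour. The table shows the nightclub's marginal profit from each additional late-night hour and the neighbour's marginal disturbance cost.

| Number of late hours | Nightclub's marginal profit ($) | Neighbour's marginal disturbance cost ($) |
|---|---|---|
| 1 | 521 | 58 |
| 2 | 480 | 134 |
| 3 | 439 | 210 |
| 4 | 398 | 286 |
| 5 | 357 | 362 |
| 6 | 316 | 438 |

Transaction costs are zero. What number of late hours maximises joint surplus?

Bargaining reaches the level where marginal profit last exceeds marginal disturbance cost.
That holds through level 4 (398 ≥ 286) but not at 5 (357 < 362).

4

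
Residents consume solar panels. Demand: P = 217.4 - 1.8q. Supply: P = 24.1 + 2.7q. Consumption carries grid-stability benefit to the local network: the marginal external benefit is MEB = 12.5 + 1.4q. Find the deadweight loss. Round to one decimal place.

DWL = 851.0

Market equilibrium (private): 24.1 + 2.7q = 217.4 - 1.8q → q_m = 42.9556.
Social marginal benefit = demand + MEB = 229.9 - 0.4q.
Set SMB = MC: 229.9 - 0.4q = 24.1 + 2.7q → q* = 66.3871.
Between q* and q_m the wedge SMB − MC runs linearly from 0 to MEB(q_m), so the loss is a triangle.
DWL = ½ × 23.4315 × 72.6378 = 851.0063.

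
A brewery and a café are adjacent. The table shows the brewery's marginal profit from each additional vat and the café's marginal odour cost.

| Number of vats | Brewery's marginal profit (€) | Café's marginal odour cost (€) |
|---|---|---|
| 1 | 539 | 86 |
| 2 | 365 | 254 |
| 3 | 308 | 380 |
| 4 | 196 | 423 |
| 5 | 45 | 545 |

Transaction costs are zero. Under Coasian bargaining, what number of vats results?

2

Bargaining reaches the level where marginal profit last exceeds marginal odour cost.
That holds through level 2 (365 ≥ 254) but not at 3 (308 < 380).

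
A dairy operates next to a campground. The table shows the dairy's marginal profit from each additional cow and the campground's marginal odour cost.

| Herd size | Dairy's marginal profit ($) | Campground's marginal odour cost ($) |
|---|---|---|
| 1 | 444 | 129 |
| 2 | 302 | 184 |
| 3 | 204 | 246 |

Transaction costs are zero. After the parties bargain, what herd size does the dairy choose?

Bargaining reaches the level where marginal profit last exceeds marginal odour cost.
That holds through level 2 (302 ≥ 184) but not at 3 (204 < 246).

2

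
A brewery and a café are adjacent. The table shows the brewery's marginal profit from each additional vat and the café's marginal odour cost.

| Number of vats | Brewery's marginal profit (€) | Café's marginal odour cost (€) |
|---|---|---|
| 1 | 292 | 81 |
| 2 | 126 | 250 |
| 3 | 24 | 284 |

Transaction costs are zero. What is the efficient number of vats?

1

Bargaining reaches the level where marginal profit last exceeds marginal odour cost.
That holds through level 1 (292 ≥ 81) but not at 2 (126 < 250).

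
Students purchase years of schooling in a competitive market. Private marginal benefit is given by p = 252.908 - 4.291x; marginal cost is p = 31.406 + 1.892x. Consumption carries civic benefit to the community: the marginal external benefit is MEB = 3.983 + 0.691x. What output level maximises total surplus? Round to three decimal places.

x* = 41.057

Social marginal benefit = demand + MEB = 256.891 - 3.600x.
Set SMB = MC: 256.891 - 3.600x = 31.406 + 1.892x → x* = 41.0570.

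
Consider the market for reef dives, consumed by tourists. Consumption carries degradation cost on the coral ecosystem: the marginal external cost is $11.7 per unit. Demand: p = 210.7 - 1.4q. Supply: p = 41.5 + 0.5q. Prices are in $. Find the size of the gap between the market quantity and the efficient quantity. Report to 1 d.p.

Market equilibrium (private): 41.5 + 0.5q = 210.7 - 1.4q → q_m = 89.0526.
Social marginal benefit = demand − MEC = 199.0 - 1.4q.
Set SMB = MC: 199.0 - 1.4q = 41.5 + 0.5q → q* = 82.8947.
Gap = |89.0526 − 82.8947| = 6.1579.

6.2 units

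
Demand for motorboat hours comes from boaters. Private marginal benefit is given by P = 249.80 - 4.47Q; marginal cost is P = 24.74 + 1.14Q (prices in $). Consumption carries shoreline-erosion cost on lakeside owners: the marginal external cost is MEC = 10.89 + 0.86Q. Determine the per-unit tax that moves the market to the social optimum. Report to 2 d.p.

Social marginal benefit = demand − MEC = 238.91 - 5.33Q.
Set SMB = MC: 238.91 - 5.33Q = 24.74 + 1.14Q → Q* = 33.1020.
The Pigouvian tax equals MEC at Q*: 10.89 + 0.86×33.1020 = 39.3577.

tax = $39.36 per unit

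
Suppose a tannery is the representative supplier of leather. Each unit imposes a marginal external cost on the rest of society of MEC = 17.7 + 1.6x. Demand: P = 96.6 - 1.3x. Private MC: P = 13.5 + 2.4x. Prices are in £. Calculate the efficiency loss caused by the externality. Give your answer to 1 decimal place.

Market equilibrium (private): 13.5 + 2.4x = 96.6 - 1.3x → x_m = 22.4595.
Social marginal cost = private MC + MEC = 31.2 + 4.0x.
Set SMC = demand: 31.2 + 4.0x = 96.6 - 1.3x → x* = 12.3396.
Between x* and x_m the wedge SMC − demand runs linearly from 0 to MEC(x_m), so the loss is a triangle.
DWL = ½ × 10.1199 × 53.6351 = 271.3909.

DWL = £271.4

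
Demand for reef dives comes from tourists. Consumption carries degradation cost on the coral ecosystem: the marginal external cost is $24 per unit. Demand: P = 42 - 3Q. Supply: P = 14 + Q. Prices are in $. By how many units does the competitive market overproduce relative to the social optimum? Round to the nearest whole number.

6 units

Market equilibrium (private): 14 + Q = 42 - 3Q → Q_m = 7.0000.
Social marginal benefit = demand − MEC = 18 - 3Q.
Set SMB = MC: 18 - 3Q = 14 + Q → Q* = 1.0000.
Gap = |7.0000 − 1.0000| = 6.0000.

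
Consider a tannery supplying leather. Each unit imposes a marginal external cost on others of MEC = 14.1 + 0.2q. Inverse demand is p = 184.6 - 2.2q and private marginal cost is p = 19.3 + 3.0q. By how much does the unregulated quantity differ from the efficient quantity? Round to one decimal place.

3.8 units

Market equilibrium (private): 19.3 + 3.0q = 184.6 - 2.2q → q_m = 31.7885.
Social marginal cost = private MC + MEC = 33.4 + 3.2q.
Set SMC = demand: 33.4 + 3.2q = 184.6 - 2.2q → q* = 28.0000.
Gap = |31.7885 − 28.0000| = 3.7885.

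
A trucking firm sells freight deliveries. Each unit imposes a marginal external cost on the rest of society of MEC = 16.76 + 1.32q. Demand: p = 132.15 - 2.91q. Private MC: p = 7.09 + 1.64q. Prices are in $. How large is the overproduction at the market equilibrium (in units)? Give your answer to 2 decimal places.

9.04 units

Market equilibrium (private): 7.09 + 1.64q = 132.15 - 2.91q → q_m = 27.4857.
Social marginal cost = private MC + MEC = 23.85 + 2.96q.
Set SMC = demand: 23.85 + 2.96q = 132.15 - 2.91q → q* = 18.4497.
Gap = |27.4857 − 18.4497| = 9.0360.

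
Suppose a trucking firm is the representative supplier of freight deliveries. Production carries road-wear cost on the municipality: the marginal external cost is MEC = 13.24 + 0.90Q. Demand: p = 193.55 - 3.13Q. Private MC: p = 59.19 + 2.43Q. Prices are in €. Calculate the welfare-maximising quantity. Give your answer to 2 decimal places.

Q* = 18.75

Social marginal cost = private MC + MEC = 72.43 + 3.33Q.
Set SMC = demand: 72.43 + 3.33Q = 193.55 - 3.13Q → Q* = 18.7492.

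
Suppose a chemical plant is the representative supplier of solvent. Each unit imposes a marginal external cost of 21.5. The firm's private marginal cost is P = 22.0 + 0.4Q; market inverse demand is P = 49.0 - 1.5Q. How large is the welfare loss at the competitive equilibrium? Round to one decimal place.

DWL = 121.6

Market equilibrium (private): 22.0 + 0.4Q = 49.0 - 1.5Q → Q_m = 14.2105.
Social marginal cost = private MC + MEC = 43.5 + 0.4Q.
Set SMC = demand: 43.5 + 0.4Q = 49.0 - 1.5Q → Q* = 2.8947.
The welfare-loss triangle has base |Q_m − Q*| and height MEC(Q_m) (the vertical gap between SMC and demand is zero at Q* and MEC at Q_m).
DWL = ½ × 11.3158 × 21.5000 = 121.6449.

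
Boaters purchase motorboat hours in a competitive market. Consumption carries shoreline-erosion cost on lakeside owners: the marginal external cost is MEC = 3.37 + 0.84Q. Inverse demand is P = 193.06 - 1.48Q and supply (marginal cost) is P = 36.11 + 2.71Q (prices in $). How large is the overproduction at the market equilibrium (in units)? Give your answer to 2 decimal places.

Market equilibrium (private): 36.11 + 2.71Q = 193.06 - 1.48Q → Q_m = 37.4582.
Social marginal benefit = demand − MEC = 189.69 - 2.32Q.
Set SMB = MC: 189.69 - 2.32Q = 36.11 + 2.71Q → Q* = 30.5328.
Gap = |37.4582 − 30.5328| = 6.9254.

6.93 units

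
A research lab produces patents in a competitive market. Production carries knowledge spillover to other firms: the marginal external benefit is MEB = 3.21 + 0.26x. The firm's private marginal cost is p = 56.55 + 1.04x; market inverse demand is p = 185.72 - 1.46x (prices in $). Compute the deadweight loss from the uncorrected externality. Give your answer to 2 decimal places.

DWL = $61.83

Market equilibrium (private): 56.55 + 1.04x = 185.72 - 1.46x → x_m = 51.6680.
Social marginal cost = private MC − MEB = 53.34 + 0.78x.
Set SMC = demand: 53.34 + 0.78x = 185.72 - 1.46x → x* = 59.0982.
Between x* and x_m the wedge demand − SMC runs linearly from 0 to MEB(x_m), so the loss is a triangle.
DWL = ½ × 7.4302 × 16.6437 = 61.8330.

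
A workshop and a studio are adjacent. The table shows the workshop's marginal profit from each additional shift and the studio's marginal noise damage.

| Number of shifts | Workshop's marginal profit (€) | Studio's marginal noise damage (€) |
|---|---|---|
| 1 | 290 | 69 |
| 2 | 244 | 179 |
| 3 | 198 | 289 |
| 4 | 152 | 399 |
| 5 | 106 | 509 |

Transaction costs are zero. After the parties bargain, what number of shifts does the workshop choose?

Bargaining reaches the level where marginal profit last exceeds marginal noise damage.
That holds through level 2 (244 ≥ 179) but not at 3 (198 < 289).

2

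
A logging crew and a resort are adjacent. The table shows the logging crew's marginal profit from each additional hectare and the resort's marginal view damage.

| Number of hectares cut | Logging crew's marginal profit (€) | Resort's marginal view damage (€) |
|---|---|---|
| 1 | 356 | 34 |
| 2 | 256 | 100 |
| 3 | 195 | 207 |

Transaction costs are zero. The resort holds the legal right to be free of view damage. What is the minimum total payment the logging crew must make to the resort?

Efficient level: marginal profit ≥ marginal view damage through level 2, so k* = 2.
With the resort holding the right, the logging crew must at least compensate total damage at k*: 34 + 100 = 134.

€134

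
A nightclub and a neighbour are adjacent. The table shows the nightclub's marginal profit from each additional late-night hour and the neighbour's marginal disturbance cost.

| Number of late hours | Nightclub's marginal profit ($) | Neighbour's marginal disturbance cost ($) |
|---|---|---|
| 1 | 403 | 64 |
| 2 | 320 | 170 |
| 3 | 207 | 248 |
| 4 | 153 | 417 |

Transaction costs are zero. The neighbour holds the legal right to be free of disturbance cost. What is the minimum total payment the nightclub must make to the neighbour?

Efficient level: marginal profit ≥ marginal disturbance cost through level 2, so k* = 2.
With the neighbour holding the right, the nightclub must at least compensate total damage at k*: 64 + 170 = 234.

$234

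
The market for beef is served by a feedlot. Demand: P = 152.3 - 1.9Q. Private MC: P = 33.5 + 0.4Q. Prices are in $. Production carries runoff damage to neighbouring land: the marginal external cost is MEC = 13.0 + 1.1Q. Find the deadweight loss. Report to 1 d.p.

Market equilibrium (private): 33.5 + 0.4Q = 152.3 - 1.9Q → Q_m = 51.6522.
Social marginal cost = private MC + MEC = 46.5 + 1.5Q.
Set SMC = demand: 46.5 + 1.5Q = 152.3 - 1.9Q → Q* = 31.1176.
Height of the DWL triangle at Q_m is SMC(Q_m) − demand(Q_m) = MEC(Q_m) = 69.8174.
DWL = ½ × 20.5346 × 69.8174 = 716.8362.

DWL = $716.8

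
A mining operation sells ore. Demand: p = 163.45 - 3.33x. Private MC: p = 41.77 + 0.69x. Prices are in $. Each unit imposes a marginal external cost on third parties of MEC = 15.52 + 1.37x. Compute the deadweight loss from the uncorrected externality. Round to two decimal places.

Market equilibrium (private): 41.77 + 0.69x = 163.45 - 3.33x → x_m = 30.2687.
Social marginal cost = private MC + MEC = 57.29 + 2.06x.
Set SMC = demand: 57.29 + 2.06x = 163.45 - 3.33x → x* = 19.6957.
The loss is the area between SMC and demand from x* to x_m; with linear curves that's a triangle of height MEC(x_m).
DWL = ½ × 10.5730 × 56.9881 = 301.2676.

DWL = $301.27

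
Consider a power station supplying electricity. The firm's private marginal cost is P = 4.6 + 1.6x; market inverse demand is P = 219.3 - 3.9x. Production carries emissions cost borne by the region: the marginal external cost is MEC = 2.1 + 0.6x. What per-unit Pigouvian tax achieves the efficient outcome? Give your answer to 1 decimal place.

tax = 23.0 per unit

Social marginal cost = private MC + MEC = 6.7 + 2.2x.
Set SMC = demand: 6.7 + 2.2x = 219.3 - 3.9x → x* = 34.8525.
The Pigouvian tax equals MEC at x*: 2.1 + 0.6×34.8525 = 23.0115.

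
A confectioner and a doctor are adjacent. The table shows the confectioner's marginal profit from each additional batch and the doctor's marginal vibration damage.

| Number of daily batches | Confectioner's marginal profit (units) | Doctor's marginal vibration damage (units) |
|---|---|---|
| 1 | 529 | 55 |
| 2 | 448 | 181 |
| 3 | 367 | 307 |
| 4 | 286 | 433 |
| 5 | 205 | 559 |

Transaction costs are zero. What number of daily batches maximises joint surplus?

Bargaining reaches the level where marginal profit last exceeds marginal vibration damage.
That holds through level 3 (367 ≥ 307) but not at 4 (286 < 433).

3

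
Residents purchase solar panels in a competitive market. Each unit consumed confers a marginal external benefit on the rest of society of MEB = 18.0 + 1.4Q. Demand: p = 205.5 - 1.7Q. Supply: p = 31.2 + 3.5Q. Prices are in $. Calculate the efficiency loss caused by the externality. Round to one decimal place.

DWL = $554.7

Market equilibrium (private): 31.2 + 3.5Q = 205.5 - 1.7Q → Q_m = 33.5192.
Social marginal benefit = demand + MEB = 223.5 - 0.3Q.
Set SMB = MC: 223.5 - 0.3Q = 31.2 + 3.5Q → Q* = 50.6053.
The welfare-loss triangle has base |Q_m − Q*| and height MEB(Q_m) (the vertical gap between SMB and MC is zero at Q* and MEB at Q_m).
DWL = ½ × 17.0861 × 64.9269 = 554.6738.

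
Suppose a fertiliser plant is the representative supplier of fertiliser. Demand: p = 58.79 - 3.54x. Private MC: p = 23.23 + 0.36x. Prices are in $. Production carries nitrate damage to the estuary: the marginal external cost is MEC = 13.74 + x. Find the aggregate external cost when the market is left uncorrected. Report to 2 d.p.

Market equilibrium (private): 23.23 + 0.36x = 58.79 - 3.54x → x_m = 9.1179.
Total external cost = ∫₀^{x_m} (13.74 + 1.00x) dx = 13.74×9.1179 + ½×1.00×9.1179² = 166.8480.

$166.85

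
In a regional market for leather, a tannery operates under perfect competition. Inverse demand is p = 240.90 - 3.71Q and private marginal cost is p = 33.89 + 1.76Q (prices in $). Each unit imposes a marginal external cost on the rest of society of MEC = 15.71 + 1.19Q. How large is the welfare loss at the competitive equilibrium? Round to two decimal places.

DWL = $277.02

Market equilibrium (private): 33.89 + 1.76Q = 240.90 - 3.71Q → Q_m = 37.8446.
Social marginal cost = private MC + MEC = 49.60 + 2.95Q.
Set SMC = demand: 49.60 + 2.95Q = 240.90 - 3.71Q → Q* = 28.7237.
The welfare-loss triangle has base |Q_m − Q*| and height MEC(Q_m) (the vertical gap between SMC and demand is zero at Q* and MEC at Q_m).
DWL = ½ × 9.1209 × 60.7451 = 277.0250.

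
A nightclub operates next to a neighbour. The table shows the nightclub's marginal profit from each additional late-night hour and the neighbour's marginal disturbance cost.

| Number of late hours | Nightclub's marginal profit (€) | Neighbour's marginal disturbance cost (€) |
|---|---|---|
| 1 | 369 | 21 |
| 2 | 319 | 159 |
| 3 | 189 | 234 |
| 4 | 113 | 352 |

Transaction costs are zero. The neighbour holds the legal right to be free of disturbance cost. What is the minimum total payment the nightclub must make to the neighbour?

€180

Efficient level: marginal profit ≥ marginal disturbance cost through level 2, so k* = 2.
With the neighbour holding the right, the nightclub must at least compensate total damage at k*: 21 + 159 = 180.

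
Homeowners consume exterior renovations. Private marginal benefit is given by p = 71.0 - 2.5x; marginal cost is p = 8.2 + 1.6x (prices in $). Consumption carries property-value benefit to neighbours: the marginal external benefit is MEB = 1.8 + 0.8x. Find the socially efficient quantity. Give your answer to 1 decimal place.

x* = 19.6

Social marginal benefit = demand + MEB = 72.8 - 1.7x.
Set SMB = MC: 72.8 - 1.7x = 8.2 + 1.6x → x* = 19.5758.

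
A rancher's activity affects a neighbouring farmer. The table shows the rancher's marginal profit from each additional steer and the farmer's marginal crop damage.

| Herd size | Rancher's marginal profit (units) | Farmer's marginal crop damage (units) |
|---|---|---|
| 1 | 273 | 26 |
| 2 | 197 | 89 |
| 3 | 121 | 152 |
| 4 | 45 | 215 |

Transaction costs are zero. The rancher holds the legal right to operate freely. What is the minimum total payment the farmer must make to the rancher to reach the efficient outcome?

Left alone the rancher would choose level 4 (marginal profit stays positive).
Efficient level: k* = 2 (marginal profit ≥ marginal crop damage through 2).
The farmer must at least cover the rancher's forgone profit from cutting 4→2: 121 + 45 = 166.

166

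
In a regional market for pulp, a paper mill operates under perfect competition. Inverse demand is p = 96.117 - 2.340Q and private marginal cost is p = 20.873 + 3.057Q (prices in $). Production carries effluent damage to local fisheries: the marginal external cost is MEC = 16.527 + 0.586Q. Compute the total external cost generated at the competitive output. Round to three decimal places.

Market equilibrium (private): 20.873 + 3.057Q = 96.117 - 2.340Q → Q_m = 13.9418.
Total external cost = ∫₀^{Q_m} (16.527 + 0.586Q) dQ = 16.527×13.9418 + ½×0.586×13.9418² = 287.3676.

$287.368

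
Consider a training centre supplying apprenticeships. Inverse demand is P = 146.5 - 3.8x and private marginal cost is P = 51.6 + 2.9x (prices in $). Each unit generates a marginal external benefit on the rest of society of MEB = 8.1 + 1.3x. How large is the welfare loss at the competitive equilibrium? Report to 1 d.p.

DWL = $65.1

Market equilibrium (private): 51.6 + 2.9x = 146.5 - 3.8x → x_m = 14.1642.
Social marginal cost = private MC − MEB = 43.5 + 1.6x.
Set SMC = demand: 43.5 + 1.6x = 146.5 - 3.8x → x* = 19.0741.
Between x* and x_m the wedge demand − SMC runs linearly from 0 to MEB(x_m), so the loss is a triangle.
DWL = ½ × 4.9099 × 26.5134 = 65.0891.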